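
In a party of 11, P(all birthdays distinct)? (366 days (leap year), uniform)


P(all different) = Π(366-i)/366 for i=0..10
= (366/366)×(365/366)×...×(356/366)
= 0.859219

P ≈ 0.8592 ≈ 85.92%


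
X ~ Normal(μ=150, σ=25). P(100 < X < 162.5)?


z₁=(100-150)/25=-2.0, z₂=(162.5-150)/25=0.5
P = Φ(0.5) - Φ(-2.0) = 0.691462 - 0.022750 = 0.668712 ≈ 0.6687

P(100 < X < 162.5) ≈ 0.6687


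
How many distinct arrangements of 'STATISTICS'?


Letters: 10, freq: {'S': 3, 'T': 3, 'A': 1, 'I': 2, 'C': 1}
10!/(3!×3!×1!×2!×1!) = 3628800/72 = 50400

50400


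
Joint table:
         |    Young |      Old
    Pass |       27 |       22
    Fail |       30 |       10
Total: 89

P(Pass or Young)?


P(Pass∨Young) = P(Pass) + P(Young) - P(Pass∧Young)
= (49 + 57 - 27)/89 = 79/89

P = 79/89 ≈ 88.76%


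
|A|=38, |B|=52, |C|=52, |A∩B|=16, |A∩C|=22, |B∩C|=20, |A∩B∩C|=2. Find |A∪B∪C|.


|A∪B∪C| = 38+52+52-16-22-20+2 = 86

|A∪B∪C| = 86


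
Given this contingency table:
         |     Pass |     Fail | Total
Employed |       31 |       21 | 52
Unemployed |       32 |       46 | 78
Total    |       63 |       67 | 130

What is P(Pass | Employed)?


P(Pass | Employed) = 31/(31+21) = 31/52

P(Pass|Employed) = 31/52 ≈ 59.62%


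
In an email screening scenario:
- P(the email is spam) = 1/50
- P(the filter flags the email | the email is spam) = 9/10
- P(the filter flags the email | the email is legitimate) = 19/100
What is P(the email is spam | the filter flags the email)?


Using Bayes' theorem:
P(A|B) = P(B|A)·P(A) / P(B)

P(the filter flags the email) = 9/10 × 1/50 + 19/100 × 49/50
= 9/500 + 931/5000 = 1021/5000

P(the email is spam|the filter flags the email) = (9/500) / (1021/5000) = 90/1021

P(the email is spam|the filter flags the email) = 90/1021 ≈ 8.81%


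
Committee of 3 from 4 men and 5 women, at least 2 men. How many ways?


Count by #men:
  2M,1W: C(4,2)×C(5,1)=30
  3M,0W: C(4,3)×C(5,0)=4
Total = 34

34


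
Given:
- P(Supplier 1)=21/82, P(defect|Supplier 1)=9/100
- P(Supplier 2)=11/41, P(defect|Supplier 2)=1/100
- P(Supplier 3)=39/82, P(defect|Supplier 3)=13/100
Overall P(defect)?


P(B) = Σ P(B|Aᵢ)×P(Aᵢ)
  9/100×21/82 = 189/8200
  1/100×11/41 = 11/4100
  13/100×39/82 = 507/8200
Sum = 359/4100

P(defect) = 359/4100 ≈ 8.76%


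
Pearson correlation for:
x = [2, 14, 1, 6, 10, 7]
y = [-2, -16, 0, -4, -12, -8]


n=6, Σx=40, Σy=-42, Σxy=-428, Σx²=386, Σy²=484
r = (6×(-428) - 40×(-42))/√((6×386 - 40²)(6×484 - (-42)²))
= -888/√(716×1140) = -888/√816240 ≈ -888/903.4600 ≈ -0.9829

r ≈ -0.9829


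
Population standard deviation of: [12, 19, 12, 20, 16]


Mean = 79/5
  (12-79/5)²=361/25
  (19-79/5)²=256/25
  (12-79/5)²=361/25
  (20-79/5)²=441/25
  (16-79/5)²=1/25
Σ(x-μ)² = 284/5
σ² = (284/5)/5 = 284/25

σ = √(284/25) ≈ 3.3705


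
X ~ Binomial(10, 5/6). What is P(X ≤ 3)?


P(X ≤ 3) = Σ P(X=i) for i=0..3
P(X=0) = 1/60466176
P(X=1) = 25/30233088
P(X=2) = 125/6718464
P(X=3) = 625/2519424
Sum = 337/1259712

P(X ≤ 3) = 337/1259712 ≈ 0.03%


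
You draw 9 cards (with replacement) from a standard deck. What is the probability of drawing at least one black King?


P(not a black King) = 50/52 = 25/26
P(none in 9 draws) = (25/26)^9 = 3814697265625/5429503678976
P(≥1 black King) = 1 - 3814697265625/5429503678976 = 1614806413351/5429503678976

P = 1614806413351/5429503678976 ≈ 29.74%


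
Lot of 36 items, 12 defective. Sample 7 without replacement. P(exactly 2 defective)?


Hypergeometric: C(12,2)×C(24,5)/C(36,7)
= 66×42504/8347680 = 1771/5270

P(X=2) = 1771/5270 ≈ 33.61%


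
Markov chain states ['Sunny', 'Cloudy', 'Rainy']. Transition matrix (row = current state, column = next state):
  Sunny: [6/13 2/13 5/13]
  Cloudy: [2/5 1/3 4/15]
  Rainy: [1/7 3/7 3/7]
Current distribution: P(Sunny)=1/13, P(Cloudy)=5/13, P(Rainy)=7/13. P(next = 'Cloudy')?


P(next=Cloudy) = Σᵢ P(now=i)×P(i→Cloudy)
= 1/13×2/13 + 5/13×1/3 + 7/13×3/7
= 2/169 + 5/39 + 3/13 = 188/507

P = 188/507 ≈ 0.3708


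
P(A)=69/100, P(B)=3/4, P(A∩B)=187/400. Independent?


P(A)×P(B) = 207/400
P(A∩B) = 187/400
Not equal → NOT independent

No, not independent


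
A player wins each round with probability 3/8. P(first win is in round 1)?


Geometric: P(X=1) = (1-p)^(k-1)×p = (5/8)^0×3/8 = 3/8

P(X=1) = 3/8 ≈ 37.50%


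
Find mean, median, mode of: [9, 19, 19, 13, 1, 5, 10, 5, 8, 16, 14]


Sorted: [1, 5, 5, 8, 9, 10, 13, 14, 16, 19, 19]
Mean = 119/11
Median = 10
Freq: {9: 1, 19: 2, 13: 1, 1: 1, 5: 2, 10: 1, 8: 1, 16: 1, 14: 1}
Mode: [5, 19]

Mean=119/11, Median=10, Mode=[5, 19]


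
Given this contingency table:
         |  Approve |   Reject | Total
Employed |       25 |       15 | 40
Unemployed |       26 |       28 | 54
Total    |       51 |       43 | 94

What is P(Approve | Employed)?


P(Approve | Employed) = 25/(25+15) = 25/40 = 5/8

P(Approve|Employed) = 5/8 ≈ 62.50%


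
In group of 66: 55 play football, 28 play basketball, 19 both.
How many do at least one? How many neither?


|A∪B| = 55+28-19 = 64
Neither = 66-64 = 2

At least one: 64; Neither: 2


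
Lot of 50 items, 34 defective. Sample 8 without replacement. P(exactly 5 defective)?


Hypergeometric: C(34,5)×C(16,3)/C(50,8)
= 278256×560/536878650 = 67456/232415

P(X=5) = 67456/232415 ≈ 29.02%


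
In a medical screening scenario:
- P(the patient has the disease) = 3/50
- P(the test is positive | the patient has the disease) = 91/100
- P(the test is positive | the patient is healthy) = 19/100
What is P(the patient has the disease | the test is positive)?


Using Bayes' theorem:
P(A|B) = P(B|A)·P(A) / P(B)

P(the test is positive) = 91/100 × 3/50 + 19/100 × 47/50
= 273/5000 + 893/5000 = 583/2500

P(the patient has the disease|the test is positive) = (273/5000) / (583/2500) = 273/1166

P(the patient has the disease|the test is positive) = 273/1166 ≈ 23.41%


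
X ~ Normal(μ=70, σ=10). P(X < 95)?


z = (95-70)/10 = 2.5
P(Z < 2.5) = 0.9938

P(X < 95) ≈ 0.9938


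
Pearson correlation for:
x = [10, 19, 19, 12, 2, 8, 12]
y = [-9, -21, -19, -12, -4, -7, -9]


n=7, Σx=82, Σy=-81, Σxy=-1166, Σx²=1178, Σy²=1173
r = (7×(-1166) - 82×(-81))/√((7×1178 - 82²)(7×1173 - (-81)²))
= -1520/√(1522×1650) = -1520/√2511300 ≈ -1520/1584.7082 ≈ -0.9592

r ≈ -0.9592


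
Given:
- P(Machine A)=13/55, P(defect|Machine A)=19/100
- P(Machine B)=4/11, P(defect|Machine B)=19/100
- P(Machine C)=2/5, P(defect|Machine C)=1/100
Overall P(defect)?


P(B) = Σ P(B|Aᵢ)×P(Aᵢ)
  19/100×13/55 = 247/5500
  19/100×4/11 = 19/275
  1/100×2/5 = 1/250
Sum = 59/500

P(defect) = 59/500 ≈ 11.80%


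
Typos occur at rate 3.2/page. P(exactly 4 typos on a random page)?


Poisson(λ=3.2): P(X=4) = e^(-λ)×λ^k/k!
= e^(-3.2) × 3.2^4 / 4!
≈ 0.04076220398 × 104.8576 / 24 ≈ 0.178093

P(X=4) ≈ 0.178093 ≈ 17.81%


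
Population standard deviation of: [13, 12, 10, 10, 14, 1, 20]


Mean = 80/7
  (13-80/7)²=121/49
  (12-80/7)²=16/49
  (10-80/7)²=100/49
  (10-80/7)²=100/49
  (14-80/7)²=324/49
  (1-80/7)²=5329/49
  (20-80/7)²=3600/49
Σ(x-μ)² = 1370/7
σ² = (1370/7)/7 = 1370/49

σ = √(1370/49) ≈ 5.2876


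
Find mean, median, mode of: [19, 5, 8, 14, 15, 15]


Sorted: [5, 8, 14, 15, 15, 19]
Mean = 76/6 = 38/3
Median = 29/2
Freq: {19: 1, 5: 1, 8: 1, 14: 1, 15: 2}
Mode: [15]

Mean=38/3, Median=29/2, Mode=15


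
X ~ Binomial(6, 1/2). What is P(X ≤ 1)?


P(X ≤ 1) = Σ P(X=i) for i=0..1
P(X=0) = 1/64
P(X=1) = 3/32
Sum = 7/64

P(X ≤ 1) = 7/64 ≈ 10.94%


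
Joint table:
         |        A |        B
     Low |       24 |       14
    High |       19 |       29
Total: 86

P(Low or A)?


P(Low∨A) = P(Low) + P(A) - P(Low∧A)
= (38 + 43 - 24)/86 = 57/86

P = 57/86 ≈ 66.28%


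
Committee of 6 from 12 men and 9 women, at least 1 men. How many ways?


Count by #men:
  1M,5W: C(12,1)×C(9,5)=1512
  2M,4W: C(12,2)×C(9,4)=8316
  3M,3W: C(12,3)×C(9,3)=18480
  4M,2W: C(12,4)×C(9,2)=17820
  5M,1W: C(12,5)×C(9,1)=7128
  6M,0W: C(12,6)×C(9,0)=924
Total = 54180

54180


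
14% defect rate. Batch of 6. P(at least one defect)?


P(all good) = (43/50)^6 = 6321363049/15625000000
P(≥1 defect) = 9303636951/15625000000

P = 9303636951/15625000000 ≈ 59.54%


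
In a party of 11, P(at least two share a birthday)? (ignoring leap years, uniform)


P(all different) = Π(365-i)/365 for i=0..10
= 0.858859
P(match) = 1 - 0.858859 = 0.141141

P ≈ 0.1411 ≈ 14.11%


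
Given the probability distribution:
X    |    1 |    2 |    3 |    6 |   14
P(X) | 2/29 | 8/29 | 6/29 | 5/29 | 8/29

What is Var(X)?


E[X] = 178/29
E[X²] = 1836/29
Var(X) = E[X²] - (E[X])² = 1836/29 - 31684/841 = 21560/841

Var(X) = 21560/841 ≈ 25.6361


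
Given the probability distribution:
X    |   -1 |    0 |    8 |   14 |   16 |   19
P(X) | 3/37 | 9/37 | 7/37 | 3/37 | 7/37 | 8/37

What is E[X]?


E[X] = Σ x·P(X=x)
= (-1)×(3/37) + (0)×(9/37) + (8)×(7/37) + (14)×(3/37) + (16)×(7/37) + (19)×(8/37)
= 359/37

E[X] = 359/37


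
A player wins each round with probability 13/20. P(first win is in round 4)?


Geometric: P(X=4) = (1-p)^(k-1)×p = (7/20)^3×13/20 = 4459/160000

P(X=4) = 4459/160000 ≈ 2.79%


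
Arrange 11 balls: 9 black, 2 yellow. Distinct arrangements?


11!/(9!×2!) = 55

55


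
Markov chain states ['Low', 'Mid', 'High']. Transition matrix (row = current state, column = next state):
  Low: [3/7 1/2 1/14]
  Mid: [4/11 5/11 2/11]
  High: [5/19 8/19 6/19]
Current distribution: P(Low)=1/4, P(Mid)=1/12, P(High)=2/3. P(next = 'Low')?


P(next=Low) = Σᵢ P(now=i)×P(i→Low)
= 1/4×3/7 + 1/12×4/11 + 2/3×5/19
= 3/28 + 1/33 + 10/57 = 1831/5852

P = 1831/5852 ≈ 0.3129


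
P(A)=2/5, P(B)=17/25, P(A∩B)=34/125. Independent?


P(A)×P(B) = 34/125
P(A∩B) = 34/125
Equal ✓ → Independent

Yes, independent


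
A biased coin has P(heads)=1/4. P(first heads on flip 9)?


Geometric: P(X=9) = (1-p)^(k-1)×p = (3/4)^8×1/4 = 6561/262144

P(X=9) = 6561/262144 ≈ 2.50%


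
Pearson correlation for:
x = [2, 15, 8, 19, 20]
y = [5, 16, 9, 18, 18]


n=5, Σx=64, Σy=66, Σxy=1024, Σx²=1054, Σy²=1010
r = (5×1024 - 64×66)/√((5×1054 - 64²)(5×1010 - 66²))
= 896/√(1174×694) = 896/√814756 ≈ 896/902.6384 ≈ 0.9926

r ≈ 0.9926


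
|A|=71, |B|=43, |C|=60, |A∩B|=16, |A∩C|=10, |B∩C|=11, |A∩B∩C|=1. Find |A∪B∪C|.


|A∪B∪C| = 71+43+60-16-10-11+1 = 138

|A∪B∪C| = 138


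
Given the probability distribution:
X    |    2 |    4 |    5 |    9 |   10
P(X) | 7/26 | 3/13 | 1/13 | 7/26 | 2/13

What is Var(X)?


E[X] = 151/26
E[X²] = 1141/26
Var(X) = E[X²] - (E[X])² = 1141/26 - 22801/676 = 6865/676

Var(X) = 6865/676 ≈ 10.1553


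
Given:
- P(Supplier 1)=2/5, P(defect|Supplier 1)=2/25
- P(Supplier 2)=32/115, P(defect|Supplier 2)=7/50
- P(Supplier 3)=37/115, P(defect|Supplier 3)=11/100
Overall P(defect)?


P(B) = Σ P(B|Aᵢ)×P(Aᵢ)
  2/25×2/5 = 4/125
  7/50×32/115 = 112/2875
  11/100×37/115 = 407/11500
Sum = 1223/11500

P(defect) = 1223/11500 ≈ 10.63%


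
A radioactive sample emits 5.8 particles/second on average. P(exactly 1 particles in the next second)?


Poisson(λ=5.8): P(X=1) = e^(-λ)×λ^k/k!
= e^(-5.8) × 5.8^1 / 1!
≈ 0.003027554745 × 5.8 / 1 ≈ 0.017560

P(X=1) ≈ 0.017560 ≈ 1.76%


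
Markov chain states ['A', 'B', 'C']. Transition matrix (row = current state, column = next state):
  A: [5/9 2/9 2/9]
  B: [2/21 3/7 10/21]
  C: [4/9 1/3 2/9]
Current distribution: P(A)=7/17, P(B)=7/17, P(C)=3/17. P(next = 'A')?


P(next=A) = Σᵢ P(now=i)×P(i→A)
= 7/17×5/9 + 7/17×2/21 + 3/17×4/9
= 35/153 + 2/51 + 4/51 = 53/153

P = 53/153 ≈ 0.3464


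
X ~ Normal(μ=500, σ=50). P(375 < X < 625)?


z₁=(375-500)/50=-2.5, z₂=(625-500)/50=2.5
P = Φ(2.5) - Φ(-2.5) = 0.993790 - 0.006210 = 0.987580 ≈ 0.9876

P(375 < X < 625) ≈ 0.9876


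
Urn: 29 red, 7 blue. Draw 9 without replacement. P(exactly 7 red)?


Hypergeometric: C(29,7)×C(7,2)/C(36,9)
= 1560780×21/94143280 = 8073/23188

P(X=7) = 8073/23188 ≈ 34.82%


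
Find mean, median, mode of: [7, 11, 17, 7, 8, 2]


Sorted: [2, 7, 7, 8, 11, 17]
Mean = 52/6 = 26/3
Median = 15/2
Freq: {7: 2, 11: 1, 17: 1, 8: 1, 2: 1}
Mode: [7]

Mean=26/3, Median=15/2, Mode=7


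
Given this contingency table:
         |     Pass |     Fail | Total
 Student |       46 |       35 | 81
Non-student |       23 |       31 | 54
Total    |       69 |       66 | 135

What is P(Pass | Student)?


P(Pass | Student) = 46/(46+35) = 46/81

P(Pass|Student) = 46/81 ≈ 56.79%


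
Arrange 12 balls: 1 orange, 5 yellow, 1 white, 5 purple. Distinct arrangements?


12!/(1!×5!×1!×5!) = 33264

33264


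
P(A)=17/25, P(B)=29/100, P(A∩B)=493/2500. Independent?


P(A)×P(B) = 493/2500
P(A∩B) = 493/2500
Equal ✓ → Independent

Yes, independent


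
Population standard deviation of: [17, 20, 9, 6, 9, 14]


Mean = 75/6 = 25/2
  (17-25/2)²=81/4
  (20-25/2)²=225/4
  (9-25/2)²=49/4
  (6-25/2)²=169/4
  (9-25/2)²=49/4
  (14-25/2)²=9/4
Σ(x-μ)² = 291/2
σ² = (291/2)/6 = 97/4

σ = √(97/4) ≈ 4.9244


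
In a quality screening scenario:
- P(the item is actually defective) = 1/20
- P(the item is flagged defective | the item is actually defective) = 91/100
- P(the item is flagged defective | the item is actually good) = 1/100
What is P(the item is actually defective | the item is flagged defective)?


Using Bayes' theorem:
P(A|B) = P(B|A)·P(A) / P(B)

P(the item is flagged defective) = 91/100 × 1/20 + 1/100 × 19/20
= 91/2000 + 19/2000 = 11/200

P(the item is actually defective|the item is flagged defective) = (91/2000) / (11/200) = 91/110

P(the item is actually defective|the item is flagged defective) = 91/110 ≈ 82.73%


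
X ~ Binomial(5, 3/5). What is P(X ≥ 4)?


P(X ≥ 4) = Σ P(X=i) for i=4..5
P(X=4) = 162/625
P(X=5) = 243/3125
Sum = 1053/3125

P(X ≥ 4) = 1053/3125 ≈ 33.70%


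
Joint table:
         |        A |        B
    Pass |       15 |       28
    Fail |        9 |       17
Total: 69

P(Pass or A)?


P(Pass∨A) = P(Pass) + P(A) - P(Pass∧A)
= (43 + 24 - 15)/69 = 52/69

P = 52/69 ≈ 75.36%


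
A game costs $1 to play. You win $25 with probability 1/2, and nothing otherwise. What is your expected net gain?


E[gain] = (25-1)×1/2 + (-1)×1/2
= 12 - 1/2 = 23/2

Expected net gain = $23/2 ≈ $11.50


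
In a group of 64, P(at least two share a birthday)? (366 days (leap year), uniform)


P(all different) = Π(366-i)/366 for i=0..63
= 0.002858
P(match) = 1 - 0.002858 = 0.997142

P ≈ 0.9971 ≈ 99.71%


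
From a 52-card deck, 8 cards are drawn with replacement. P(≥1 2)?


P(not a 2) = 48/52 = 12/13
P(none in 8 draws) = (12/13)^8 = 429981696/815730721
P(≥1 2) = 1 - 429981696/815730721 = 385749025/815730721

P = 385749025/815730721 ≈ 47.29%


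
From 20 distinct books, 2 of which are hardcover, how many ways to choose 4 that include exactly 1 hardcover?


Choose 1 of the 2 hardcovers and 3 of the other 18 books:
C(2,1)×C(18,3) = 2×816 = 1632

1632


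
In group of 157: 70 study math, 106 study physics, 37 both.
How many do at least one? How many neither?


|A∪B| = 70+106-37 = 139
Neither = 157-139 = 18

At least one: 139; Neither: 18


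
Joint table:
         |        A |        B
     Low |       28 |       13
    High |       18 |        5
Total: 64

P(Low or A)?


P(Low∨A) = P(Low) + P(A) - P(Low∧A)
= (41 + 46 - 28)/64 = 59/64

P = 59/64 ≈ 92.19%


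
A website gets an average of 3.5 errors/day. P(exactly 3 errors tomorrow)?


Poisson(λ=3.5): P(X=3) = e^(-λ)×λ^k/k!
= e^(-3.5) × 3.5^3 / 3!
≈ 0.03019738342 × 42.875 / 6 ≈ 0.215785

P(X=3) ≈ 0.215785 ≈ 21.58%


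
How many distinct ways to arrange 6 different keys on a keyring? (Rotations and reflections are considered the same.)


Free circular arrangements: rotations and reflections both identified.
(n-1)!/2 = 5!/2 = 120/2 = 60

60


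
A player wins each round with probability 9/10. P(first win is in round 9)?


Geometric: P(X=9) = (1-p)^(k-1)×p = (1/10)^8×9/10 = 9/1000000000

P(X=9) = 9/1000000000 ≈ 0.00%


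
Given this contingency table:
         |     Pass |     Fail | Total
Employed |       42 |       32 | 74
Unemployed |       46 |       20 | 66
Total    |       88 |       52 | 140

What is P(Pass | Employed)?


P(Pass | Employed) = 42/(42+32) = 42/74 = 21/37

P(Pass|Employed) = 21/37 ≈ 56.76%


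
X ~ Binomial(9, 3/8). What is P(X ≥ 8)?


P(X ≥ 8) = Σ P(X=i) for i=8..9
P(X=8) = 295245/134217728
P(X=9) = 19683/134217728
Sum = 19683/8388608

P(X ≥ 8) = 19683/8388608 ≈ 0.23%


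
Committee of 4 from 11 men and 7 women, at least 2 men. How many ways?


Count by #men:
  2M,2W: C(11,2)×C(7,2)=1155
  3M,1W: C(11,3)×C(7,1)=1155
  4M,0W: C(11,4)×C(7,0)=330
Total = 2640

2640


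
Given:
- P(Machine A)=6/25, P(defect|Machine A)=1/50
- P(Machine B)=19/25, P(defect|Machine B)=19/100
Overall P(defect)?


P(B) = Σ P(B|Aᵢ)×P(Aᵢ)
  1/50×6/25 = 3/625
  19/100×19/25 = 361/2500
Sum = 373/2500

P(defect) = 373/2500 ≈ 14.92%


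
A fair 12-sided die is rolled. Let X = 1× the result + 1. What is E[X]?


E[die] = (1+12)/2 = 13/2
E[X] = 1×13/2 + 1 = 15/2

E[X] = 15/2


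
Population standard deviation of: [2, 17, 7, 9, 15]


Mean = 50/5 = 10
  (2-10)²=64
  (17-10)²=49
  (7-10)²=9
  (9-10)²=1
  (15-10)²=25
Σ(x-μ)² = 148
σ² = 148/5

σ = √(148/5) ≈ 5.4406


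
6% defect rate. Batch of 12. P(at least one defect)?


P(all good) = (47/50)^12 = 116191483108948578241/244140625000000000000
P(≥1 defect) = 127949141891051421759/244140625000000000000

P = 127949141891051421759/244140625000000000000 ≈ 52.41%


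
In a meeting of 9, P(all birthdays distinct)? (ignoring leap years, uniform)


P(all different) = Π(365-i)/365 for i=0..8
= (365/365)×(364/365)×...×(357/365)
= 0.905376

P ≈ 0.9054 ≈ 90.54%


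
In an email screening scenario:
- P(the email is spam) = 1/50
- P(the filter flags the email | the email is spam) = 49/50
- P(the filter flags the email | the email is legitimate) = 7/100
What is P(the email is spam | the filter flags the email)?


Using Bayes' theorem:
P(A|B) = P(B|A)·P(A) / P(B)

P(the filter flags the email) = 49/50 × 1/50 + 7/100 × 49/50
= 49/2500 + 343/5000 = 441/5000

P(the email is spam|the filter flags the email) = (49/2500) / (441/5000) = 2/9

P(the email is spam|the filter flags the email) = 2/9 ≈ 22.22%


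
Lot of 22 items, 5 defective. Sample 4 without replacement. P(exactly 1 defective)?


Hypergeometric: C(5,1)×C(17,3)/C(22,4)
= 5×680/7315 = 680/1463

P(X=1) = 680/1463 ≈ 46.48%


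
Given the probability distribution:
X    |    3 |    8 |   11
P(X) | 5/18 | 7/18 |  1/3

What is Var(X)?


E[X] = 137/18
E[X²] = 1219/18
Var(X) = E[X²] - (E[X])² = 1219/18 - 18769/324 = 3173/324

Var(X) = 3173/324 ≈ 9.7932


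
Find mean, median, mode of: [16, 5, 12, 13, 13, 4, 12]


Sorted: [4, 5, 12, 12, 13, 13, 16]
Mean = 75/7
Median = 12
Freq: {16: 1, 5: 1, 12: 2, 13: 2, 4: 1}
Mode: [12, 13]

Mean=75/7, Median=12, Mode=[12, 13]


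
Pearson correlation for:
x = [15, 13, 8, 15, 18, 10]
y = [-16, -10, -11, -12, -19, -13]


n=6, Σx=79, Σy=-81, Σxy=-1110, Σx²=1107, Σy²=1151
r = (6×(-1110) - 79×(-81))/√((6×1107 - 79²)(6×1151 - (-81)²))
= -261/√(401×345) = -261/√138345 ≈ -261/371.9476 ≈ -0.7017

r ≈ -0.7017


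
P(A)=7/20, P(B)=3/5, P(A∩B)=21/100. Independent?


P(A)×P(B) = 21/100
P(A∩B) = 21/100
Equal ✓ → Independent

Yes, independent


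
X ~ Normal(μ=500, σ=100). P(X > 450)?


z = (450-500)/100 = -0.5
P(X > 450) = 1 - P(Z ≤ -0.5) = 1 - 0.3085 = 0.6915

P(X > 450) ≈ 0.6915


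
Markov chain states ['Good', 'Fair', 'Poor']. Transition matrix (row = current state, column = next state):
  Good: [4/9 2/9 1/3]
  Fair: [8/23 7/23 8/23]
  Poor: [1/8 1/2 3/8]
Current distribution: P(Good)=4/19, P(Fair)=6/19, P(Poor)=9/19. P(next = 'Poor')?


P(next=Poor) = Σᵢ P(now=i)×P(i→Poor)
= 4/19×1/3 + 6/19×8/23 + 9/19×3/8
= 4/57 + 48/437 + 27/152 = 3751/10488

P = 3751/10488 ≈ 0.3576


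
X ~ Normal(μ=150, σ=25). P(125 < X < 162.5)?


z₁=(125-150)/25=-1.0, z₂=(162.5-150)/25=0.5
P = Φ(0.5) - Φ(-1.0) = 0.691462 - 0.158655 = 0.532807 ≈ 0.5328

P(125 < X < 162.5) ≈ 0.5328


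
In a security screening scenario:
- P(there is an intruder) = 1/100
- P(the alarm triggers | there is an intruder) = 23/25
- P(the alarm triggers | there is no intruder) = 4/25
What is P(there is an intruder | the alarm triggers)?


Using Bayes' theorem:
P(A|B) = P(B|A)·P(A) / P(B)

P(the alarm triggers) = 23/25 × 1/100 + 4/25 × 99/100
= 23/2500 + 99/625 = 419/2500

P(there is an intruder|the alarm triggers) = (23/2500) / (419/2500) = 23/419

P(there is an intruder|the alarm triggers) = 23/419 ≈ 5.49%


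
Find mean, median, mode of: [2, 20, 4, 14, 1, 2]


Sorted: [1, 2, 2, 4, 14, 20]
Mean = 43/6
Median = 3
Freq: {2: 2, 20: 1, 4: 1, 14: 1, 1: 1}
Mode: [2]

Mean=43/6, Median=3, Mode=2


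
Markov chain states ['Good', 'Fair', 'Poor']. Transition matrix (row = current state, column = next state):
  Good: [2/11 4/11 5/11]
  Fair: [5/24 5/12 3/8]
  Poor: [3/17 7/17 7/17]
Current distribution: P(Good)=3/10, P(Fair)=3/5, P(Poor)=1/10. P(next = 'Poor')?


P(next=Poor) = Σᵢ P(now=i)×P(i→Poor)
= 3/10×5/11 + 3/5×3/8 + 1/10×7/17
= 3/22 + 9/40 + 7/170 = 3011/7480

P = 3011/7480 ≈ 0.4025


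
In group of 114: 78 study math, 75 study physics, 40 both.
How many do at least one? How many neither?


|A∪B| = 78+75-40 = 113
Neither = 114-113 = 1

At least one: 113; Neither: 1


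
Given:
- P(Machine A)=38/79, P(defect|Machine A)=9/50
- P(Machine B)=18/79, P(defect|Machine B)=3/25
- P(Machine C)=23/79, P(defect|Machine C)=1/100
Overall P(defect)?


P(B) = Σ P(B|Aᵢ)×P(Aᵢ)
  9/50×38/79 = 171/1975
  3/25×18/79 = 54/1975
  1/100×23/79 = 23/7900
Sum = 923/7900

P(defect) = 923/7900 ≈ 11.68%


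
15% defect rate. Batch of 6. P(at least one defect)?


P(all good) = (17/20)^6 = 24137569/64000000
P(≥1 defect) = 39862431/64000000

P = 39862431/64000000 ≈ 62.29%


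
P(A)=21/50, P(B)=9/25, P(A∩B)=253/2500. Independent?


P(A)×P(B) = 189/1250
P(A∩B) = 253/2500
Not equal → NOT independent

No, not independent


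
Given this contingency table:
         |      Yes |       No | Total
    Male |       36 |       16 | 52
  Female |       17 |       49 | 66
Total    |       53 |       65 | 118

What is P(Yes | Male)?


P(Yes | Male) = 36/(36+16) = 36/52 = 9/13

P(Yes|Male) = 9/13 ≈ 69.23%


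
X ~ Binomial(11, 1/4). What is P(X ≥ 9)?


P(X ≥ 9) = Σ P(X=i) for i=9..11
P(X=9) = 495/4194304
P(X=10) = 33/4194304
P(X=11) = 1/4194304
Sum = 529/4194304

P(X ≥ 9) = 529/4194304 ≈ 0.01%


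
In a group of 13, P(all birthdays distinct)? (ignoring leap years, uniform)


P(all different) = Π(365-i)/365 for i=0..12
= (365/365)×(364/365)×...×(353/365)
= 0.805590

P ≈ 0.8056 ≈ 80.56%


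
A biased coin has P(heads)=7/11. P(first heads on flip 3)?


Geometric: P(X=3) = (1-p)^(k-1)×p = (4/11)^2×7/11 = 112/1331

P(X=3) = 112/1331 ≈ 8.41%


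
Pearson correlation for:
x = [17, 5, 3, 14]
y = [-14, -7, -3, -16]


n=4, Σx=39, Σy=-40, Σxy=-506, Σx²=519, Σy²=510
r = (4×(-506) - 39×(-40))/√((4×519 - 39²)(4×510 - (-40)²))
= -464/√(555×440) = -464/√244200 ≈ -464/494.1660 ≈ -0.9390

r ≈ -0.9390


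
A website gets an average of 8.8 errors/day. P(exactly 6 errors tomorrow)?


Poisson(λ=8.8): P(X=6) = e^(-λ)×λ^k/k!
= e^(-8.8) × 8.8^6 / 6!
≈ 0.0001507330751 × 464404.086784 / 720 ≈ 0.097224

P(X=6) ≈ 0.097224 ≈ 9.72%


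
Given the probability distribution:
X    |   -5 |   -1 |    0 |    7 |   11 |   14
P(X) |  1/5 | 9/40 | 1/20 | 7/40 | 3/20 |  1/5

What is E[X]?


E[X] = Σ x·P(X=x)
= (-5)×(1/5) + (-1)×(9/40) + (0)×(1/20) + (7)×(7/40) + (11)×(3/20) + (14)×(1/5)
= 89/20

E[X] = 89/20


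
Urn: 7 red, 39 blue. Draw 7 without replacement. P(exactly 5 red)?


Hypergeometric: C(7,5)×C(39,2)/C(46,7)
= 21×741/53524680 = 5187/17841560

P(X=5) = 5187/17841560 ≈ 0.03%


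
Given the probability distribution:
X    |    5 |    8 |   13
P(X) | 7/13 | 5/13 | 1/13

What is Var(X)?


E[X] = 88/13
E[X²] = 664/13
Var(X) = E[X²] - (E[X])² = 664/13 - 7744/169 = 888/169

Var(X) = 888/169 ≈ 5.2544


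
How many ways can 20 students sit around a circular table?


Circular arrangements of 20 distinct objects: fix one position to break rotational symmetry.
(n-1)! = 19! = 121645100408832000

121645100408832000


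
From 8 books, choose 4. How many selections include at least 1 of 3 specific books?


Complement: C(8,4) - C(5,4) = 70 - 5 = 65

65


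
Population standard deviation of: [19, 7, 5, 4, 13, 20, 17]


Mean = 85/7
  (19-85/7)²=2304/49
  (7-85/7)²=1296/49
  (5-85/7)²=2500/49
  (4-85/7)²=3249/49
  (13-85/7)²=36/49
  (20-85/7)²=3025/49
  (17-85/7)²=1156/49
Σ(x-μ)² = 1938/7
σ² = (1938/7)/7 = 1938/49

σ = √(1938/49) ≈ 6.2890


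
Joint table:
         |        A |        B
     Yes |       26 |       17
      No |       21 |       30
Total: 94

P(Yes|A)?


P(Yes|A) = 26/(26+21) = 26/47

P = 26/47 ≈ 55.32%


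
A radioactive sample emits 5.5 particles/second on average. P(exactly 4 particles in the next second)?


Poisson(λ=5.5): P(X=4) = e^(-λ)×λ^k/k!
= e^(-5.5) × 5.5^4 / 4!
≈ 0.004086771438 × 915.0625 / 24 ≈ 0.155819

P(X=4) ≈ 0.155819 ≈ 15.58%


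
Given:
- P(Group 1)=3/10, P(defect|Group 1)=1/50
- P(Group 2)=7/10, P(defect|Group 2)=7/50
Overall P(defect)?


P(B) = Σ P(B|Aᵢ)×P(Aᵢ)
  1/50×3/10 = 3/500
  7/50×7/10 = 49/500
Sum = 13/125

P(defect) = 13/125 ≈ 10.40%


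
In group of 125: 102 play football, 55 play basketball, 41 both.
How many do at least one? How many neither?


|A∪B| = 102+55-41 = 116
Neither = 125-116 = 9

At least one: 116; Neither: 9


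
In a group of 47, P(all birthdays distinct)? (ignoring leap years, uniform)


P(all different) = Π(365-i)/365 for i=0..46
= (365/365)×(364/365)×...×(319/365)
= 0.045226

P ≈ 0.0452 ≈ 4.52%


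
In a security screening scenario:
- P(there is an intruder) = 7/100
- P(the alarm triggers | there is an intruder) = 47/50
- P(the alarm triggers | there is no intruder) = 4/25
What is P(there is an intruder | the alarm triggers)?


Using Bayes' theorem:
P(A|B) = P(B|A)·P(A) / P(B)

P(the alarm triggers) = 47/50 × 7/100 + 4/25 × 93/100
= 329/5000 + 93/625 = 1073/5000

P(there is an intruder|the alarm triggers) = (329/5000) / (1073/5000) = 329/1073

P(there is an intruder|the alarm triggers) = 329/1073 ≈ 30.66%


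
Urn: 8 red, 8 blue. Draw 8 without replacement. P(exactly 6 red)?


Hypergeometric: C(8,6)×C(8,2)/C(16,8)
= 28×28/12870 = 392/6435

P(X=6) = 392/6435 ≈ 6.09%


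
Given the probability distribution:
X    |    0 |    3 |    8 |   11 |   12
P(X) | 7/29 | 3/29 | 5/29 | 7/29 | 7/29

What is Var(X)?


E[X] = 210/29
E[X²] = 2202/29
Var(X) = E[X²] - (E[X])² = 2202/29 - 44100/841 = 19758/841

Var(X) = 19758/841 ≈ 23.4935


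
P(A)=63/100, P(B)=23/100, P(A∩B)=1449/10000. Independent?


P(A)×P(B) = 1449/10000
P(A∩B) = 1449/10000
Equal ✓ → Independent

Yes, independent


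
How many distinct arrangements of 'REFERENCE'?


Letters: 9, freq: {'R': 2, 'E': 4, 'F': 1, 'N': 1, 'C': 1}
9!/(2!×4!×1!×1!×1!) = 362880/48 = 7560

7560


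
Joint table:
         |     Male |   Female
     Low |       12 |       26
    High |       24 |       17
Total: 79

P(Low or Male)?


P(Low∨Male) = P(Low) + P(Male) - P(Low∧Male)
= (38 + 36 - 12)/79 = 62/79

P = 62/79 ≈ 78.48%


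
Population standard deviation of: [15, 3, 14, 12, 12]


Mean = 56/5
  (15-56/5)²=361/25
  (3-56/5)²=1681/25
  (14-56/5)²=196/25
  (12-56/5)²=16/25
  (12-56/5)²=16/25
Σ(x-μ)² = 454/5
σ² = (454/5)/5 = 454/25

σ = √(454/25) ≈ 4.2615


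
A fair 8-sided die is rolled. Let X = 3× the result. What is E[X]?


E[die] = (1+8)/2 = 9/2
E[X] = 3 × 9/2 = 27/2

E[X] = 27/2


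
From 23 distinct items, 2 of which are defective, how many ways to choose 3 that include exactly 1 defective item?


Choose 1 of the 2 defective items and 2 of the other 21 items:
C(2,1)×C(21,2) = 2×210 = 420

420


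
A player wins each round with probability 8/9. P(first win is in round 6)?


Geometric: P(X=6) = (1-p)^(k-1)×p = (1/9)^5×8/9 = 8/531441

P(X=6) = 8/531441 ≈ 0.00%


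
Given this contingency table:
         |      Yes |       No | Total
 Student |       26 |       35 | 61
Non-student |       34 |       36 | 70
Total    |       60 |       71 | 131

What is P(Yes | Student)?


P(Yes | Student) = 26/(26+35) = 26/61

P(Yes|Student) = 26/61 ≈ 42.62%


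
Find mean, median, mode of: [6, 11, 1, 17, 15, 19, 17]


Sorted: [1, 6, 11, 15, 17, 17, 19]
Mean = 86/7
Median = 15
Freq: {6: 1, 11: 1, 1: 1, 17: 2, 15: 1, 19: 1}
Mode: [17]

Mean=86/7, Median=15, Mode=17


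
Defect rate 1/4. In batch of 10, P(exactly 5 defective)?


Binomial: P(X=5) = C(10,5)×p^5×(1-p)^5
= 252 × 1/1024 × 243/1024 = 15309/262144

P(X=5) = 15309/262144 ≈ 5.84%


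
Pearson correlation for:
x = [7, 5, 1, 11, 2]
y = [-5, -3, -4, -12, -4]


n=5, Σx=26, Σy=-28, Σxy=-194, Σx²=200, Σy²=210
r = (5×(-194) - 26×(-28))/√((5×200 - 26²)(5×210 - (-28)²))
= -242/√(324×266) = -242/√86184 ≈ -242/293.5711 ≈ -0.8243

r ≈ -0.8243


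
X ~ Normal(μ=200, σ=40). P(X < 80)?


z = (80-200)/40 = -3.0
P(Z < -3.0) = 0.0013

P(X < 80) ≈ 0.0013


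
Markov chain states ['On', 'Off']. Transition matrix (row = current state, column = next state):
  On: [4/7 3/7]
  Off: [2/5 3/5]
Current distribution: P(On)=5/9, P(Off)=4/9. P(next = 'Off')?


P(next=Off) = Σᵢ P(now=i)×P(i→Off)
= 5/9×3/7 + 4/9×3/5
= 5/21 + 4/15 = 53/105

P = 53/105 ≈ 0.5048


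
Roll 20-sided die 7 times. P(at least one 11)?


P(no 11)^7 = (19/20)^7 = 893871739/1280000000
P(≥1) = 1 - 893871739/1280000000 = 386128261/1280000000

P = 386128261/1280000000 ≈ 30.17%


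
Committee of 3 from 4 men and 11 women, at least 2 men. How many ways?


Count by #men:
  2M,1W: C(4,2)×C(11,1)=66
  3M,0W: C(4,3)×C(11,0)=4
Total = 70

70


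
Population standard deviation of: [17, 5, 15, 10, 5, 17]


Mean = 69/6 = 23/2
  (17-23/2)²=121/4
  (5-23/2)²=169/4
  (15-23/2)²=49/4
  (10-23/2)²=9/4
  (5-23/2)²=169/4
  (17-23/2)²=121/4
Σ(x-μ)² = 319/2
σ² = (319/2)/6 = 319/12

σ = √(319/12) ≈ 5.1559


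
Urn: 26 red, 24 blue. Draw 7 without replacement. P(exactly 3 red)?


Hypergeometric: C(26,3)×C(24,4)/C(50,7)
= 2600×10626/99884400 = 13/47

P(X=3) = 13/47 ≈ 27.66%


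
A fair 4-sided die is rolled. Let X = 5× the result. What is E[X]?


E[die] = (1+4)/2 = 5/2
E[X] = 5 × 5/2 = 25/2

E[X] = 25/2


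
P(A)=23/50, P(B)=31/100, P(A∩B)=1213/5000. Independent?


P(A)×P(B) = 713/5000
P(A∩B) = 1213/5000
Not equal → NOT independent

No, not independent


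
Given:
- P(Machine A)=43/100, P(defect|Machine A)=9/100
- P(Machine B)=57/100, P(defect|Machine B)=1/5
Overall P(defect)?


P(B) = Σ P(B|Aᵢ)×P(Aᵢ)
  9/100×43/100 = 387/10000
  1/5×57/100 = 57/500
Sum = 1527/10000

P(defect) = 1527/10000 ≈ 15.27%


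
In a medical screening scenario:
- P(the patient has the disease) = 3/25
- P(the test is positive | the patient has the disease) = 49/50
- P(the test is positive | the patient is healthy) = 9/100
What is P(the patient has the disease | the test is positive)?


Using Bayes' theorem:
P(A|B) = P(B|A)·P(A) / P(B)

P(the test is positive) = 49/50 × 3/25 + 9/100 × 22/25
= 147/1250 + 99/1250 = 123/625

P(the patient has the disease|the test is positive) = (147/1250) / (123/625) = 49/82

P(the patient has the disease|the test is positive) = 49/82 ≈ 59.76%


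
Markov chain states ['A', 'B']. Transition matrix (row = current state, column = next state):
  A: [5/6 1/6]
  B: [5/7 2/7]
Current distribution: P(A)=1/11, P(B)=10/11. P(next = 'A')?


P(next=A) = Σᵢ P(now=i)×P(i→A)
= 1/11×5/6 + 10/11×5/7
= 5/66 + 50/77 = 335/462

P = 335/462 ≈ 0.7251


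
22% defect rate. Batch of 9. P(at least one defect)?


P(all good) = (39/50)^9 = 208728361158759/1953125000000000
P(≥1 defect) = 1744396638841241/1953125000000000

P = 1744396638841241/1953125000000000 ≈ 89.31%


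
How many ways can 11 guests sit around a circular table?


Circular arrangements of 11 distinct objects: fix one position to break rotational symmetry.
(n-1)! = 10! = 3628800

3628800


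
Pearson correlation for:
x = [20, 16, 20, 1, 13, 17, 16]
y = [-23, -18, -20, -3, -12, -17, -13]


n=7, Σx=103, Σy=-106, Σxy=-1804, Σx²=1771, Σy²=1864
r = (7×(-1804) - 103×(-106))/√((7×1771 - 103²)(7×1864 - (-106)²))
= -1710/√(1788×1812) = -1710/√3239856 ≈ -1710/1799.9600 ≈ -0.9500

r ≈ -0.9500


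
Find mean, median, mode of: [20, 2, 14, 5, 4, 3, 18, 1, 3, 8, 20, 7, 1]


Sorted: [1, 1, 2, 3, 3, 4, 5, 7, 8, 14, 18, 20, 20]
Mean = 106/13
Median = 5
Freq: {20: 2, 2: 1, 14: 1, 5: 1, 4: 1, 3: 2, 18: 1, 1: 2, 8: 1, 7: 1}
Mode: [1, 3, 20]

Mean=106/13, Median=5, Mode=[1, 3, 20]


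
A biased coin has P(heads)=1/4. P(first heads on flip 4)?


Geometric: P(X=4) = (1-p)^(k-1)×p = (3/4)^3×1/4 = 27/256

P(X=4) = 27/256 ≈ 10.55%


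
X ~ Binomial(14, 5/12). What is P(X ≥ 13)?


P(X ≥ 13) = Σ P(X=i) for i=13..14
P(X=13) = 59814453125/641959232274432
P(X=14) = 6103515625/1283918464548864
Sum = 125732421875/1283918464548864

P(X ≥ 13) = 125732421875/1283918464548864 ≈ 0.01%


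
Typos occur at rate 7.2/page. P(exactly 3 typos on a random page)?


Poisson(λ=7.2): P(X=3) = e^(-λ)×λ^k/k!
= e^(-7.2) × 7.2^3 / 3!
≈ 0.0007465858084 × 373.248 / 6 ≈ 0.046444

P(X=3) ≈ 0.046444 ≈ 4.64%


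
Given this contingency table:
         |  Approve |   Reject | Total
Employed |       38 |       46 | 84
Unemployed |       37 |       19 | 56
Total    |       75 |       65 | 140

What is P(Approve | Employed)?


P(Approve | Employed) = 38/(38+46) = 38/84 = 19/42

P(Approve|Employed) = 19/42 ≈ 45.24%


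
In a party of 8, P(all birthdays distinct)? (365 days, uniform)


P(all different) = Π(365-i)/365 for i=0..7
= (365/365)×(364/365)×...×(358/365)
= 0.925665

P ≈ 0.9257 ≈ 92.57%


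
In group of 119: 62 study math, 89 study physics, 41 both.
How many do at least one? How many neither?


|A∪B| = 62+89-41 = 110
Neither = 119-110 = 9

At least one: 110; Neither: 9


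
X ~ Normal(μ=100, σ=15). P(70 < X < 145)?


z₁=(70-100)/15=-2.0, z₂=(145-100)/15=3.0
P = Φ(3.0) - Φ(-2.0) = 0.998650 - 0.022750 = 0.975900 ≈ 0.9759

P(70 < X < 145) ≈ 0.9759


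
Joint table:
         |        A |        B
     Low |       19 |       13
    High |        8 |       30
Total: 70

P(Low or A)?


P(Low∨A) = P(Low) + P(A) - P(Low∧A)
= (32 + 27 - 19)/70 = 40/70 = 4/7

P = 4/7 ≈ 57.14%


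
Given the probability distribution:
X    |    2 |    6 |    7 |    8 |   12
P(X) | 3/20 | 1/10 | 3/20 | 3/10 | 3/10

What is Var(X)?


E[X] = 159/20
E[X²] = 1479/20
Var(X) = E[X²] - (E[X])² = 1479/20 - 25281/400 = 4299/400

Var(X) = 4299/400 ≈ 10.7475


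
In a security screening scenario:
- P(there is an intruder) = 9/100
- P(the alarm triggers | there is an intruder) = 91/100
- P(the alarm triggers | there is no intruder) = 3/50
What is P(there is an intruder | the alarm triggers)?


Using Bayes' theorem:
P(A|B) = P(B|A)·P(A) / P(B)

P(the alarm triggers) = 91/100 × 9/100 + 3/50 × 91/100
= 819/10000 + 273/5000 = 273/2000

P(there is an intruder|the alarm triggers) = (819/10000) / (273/2000) = 3/5

P(there is an intruder|the alarm triggers) = 3/5 ≈ 60.00%


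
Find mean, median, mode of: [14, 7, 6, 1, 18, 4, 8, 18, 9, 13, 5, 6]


Sorted: [1, 4, 5, 6, 6, 7, 8, 9, 13, 14, 18, 18]
Mean = 109/12
Median = 15/2
Freq: {14: 1, 7: 1, 6: 2, 1: 1, 18: 2, 4: 1, 8: 1, 9: 1, 13: 1, 5: 1}
Mode: [6, 18]

Mean=109/12, Median=15/2, Mode=[6, 18]


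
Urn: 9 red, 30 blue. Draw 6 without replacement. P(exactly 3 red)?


Hypergeometric: C(9,3)×C(30,3)/C(39,6)
= 84×4060/3262623 = 16240/155363

P(X=3) = 16240/155363 ≈ 10.45%


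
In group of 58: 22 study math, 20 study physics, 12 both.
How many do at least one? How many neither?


|A∪B| = 22+20-12 = 30
Neither = 58-30 = 28

At least one: 30; Neither: 28


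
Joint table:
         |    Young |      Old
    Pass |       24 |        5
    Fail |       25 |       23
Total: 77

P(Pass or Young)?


P(Pass∨Young) = P(Pass) + P(Young) - P(Pass∧Young)
= (29 + 49 - 24)/77 = 54/77

P = 54/77 ≈ 70.13%


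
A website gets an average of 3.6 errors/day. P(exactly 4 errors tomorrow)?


Poisson(λ=3.6): P(X=4) = e^(-λ)×λ^k/k!
= e^(-3.6) × 3.6^4 / 4!
≈ 0.02732372245 × 167.9616 / 24 ≈ 0.191222

P(X=4) ≈ 0.191222 ≈ 19.12%


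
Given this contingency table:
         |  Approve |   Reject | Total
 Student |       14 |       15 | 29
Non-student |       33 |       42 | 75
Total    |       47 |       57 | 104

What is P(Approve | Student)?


P(Approve | Student) = 14/(14+15) = 14/29

P(Approve|Student) = 14/29 ≈ 48.28%


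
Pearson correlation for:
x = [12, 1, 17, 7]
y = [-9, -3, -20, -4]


n=4, Σx=37, Σy=-36, Σxy=-479, Σx²=483, Σy²=506
r = (4×(-479) - 37×(-36))/√((4×483 - 37²)(4×506 - (-36)²))
= -584/√(563×728) = -584/√409864 ≈ -584/640.2062 ≈ -0.9122

r ≈ -0.9122


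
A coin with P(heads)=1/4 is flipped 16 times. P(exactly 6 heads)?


Binomial: P(X=6) = C(16,6)×p^6×(1-p)^10
= 8008 × 1/4096 × 59049/1048576 = 59108049/536870912

P(X=6) = 59108049/536870912 ≈ 11.01%


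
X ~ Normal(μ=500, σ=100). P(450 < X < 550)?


z₁=(450-500)/100=-0.5, z₂=(550-500)/100=0.5
P = Φ(0.5) - Φ(-0.5) = 0.691462 - 0.308538 = 0.382924 ≈ 0.3829

P(450 < X < 550) ≈ 0.3829


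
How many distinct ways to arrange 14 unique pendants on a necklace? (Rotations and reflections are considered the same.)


Free circular arrangements: rotations and reflections both identified.
(n-1)!/2 = 13!/2 = 6227020800/2 = 3113510400

3113510400


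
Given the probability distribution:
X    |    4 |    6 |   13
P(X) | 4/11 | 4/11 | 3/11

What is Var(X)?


E[X] = 79/11
E[X²] = 65
Var(X) = E[X²] - (E[X])² = 65 - 6241/121 = 1624/121

Var(X) = 1624/121 ≈ 13.4215


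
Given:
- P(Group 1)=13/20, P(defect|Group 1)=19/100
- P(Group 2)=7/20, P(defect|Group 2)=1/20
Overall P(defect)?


P(B) = Σ P(B|Aᵢ)×P(Aᵢ)
  19/100×13/20 = 247/2000
  1/20×7/20 = 7/400
Sum = 141/1000

P(defect) = 141/1000 ≈ 14.10%


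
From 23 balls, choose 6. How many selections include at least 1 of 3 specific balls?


Complement: C(23,6) - C(20,6) = 100947 - 38760 = 62187

62187


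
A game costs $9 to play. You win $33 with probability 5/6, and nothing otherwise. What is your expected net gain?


E[gain] = (33-9)×5/6 + (-9)×1/6
= 20 - 3/2 = 37/2

Expected net gain = $37/2 ≈ $18.50


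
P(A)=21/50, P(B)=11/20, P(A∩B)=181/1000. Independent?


P(A)×P(B) = 231/1000
P(A∩B) = 181/1000
Not equal → NOT independent

No, not independent


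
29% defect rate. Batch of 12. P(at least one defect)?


P(all good) = (71/100)^12 = 16409682740640811134241/1000000000000000000000000
P(≥1 defect) = 983590317259359188865759/1000000000000000000000000

P = 983590317259359188865759/1000000000000000000000000 ≈ 98.36%
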